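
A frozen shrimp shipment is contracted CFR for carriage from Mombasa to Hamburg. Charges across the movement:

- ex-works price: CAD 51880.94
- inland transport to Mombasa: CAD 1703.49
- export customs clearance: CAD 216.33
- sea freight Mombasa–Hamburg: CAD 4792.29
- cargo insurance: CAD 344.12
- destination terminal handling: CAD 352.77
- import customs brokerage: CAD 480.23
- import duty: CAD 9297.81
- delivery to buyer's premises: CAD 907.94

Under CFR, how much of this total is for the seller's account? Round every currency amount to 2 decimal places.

CFR: the seller pays costs through ocean freight to the destination port, but not insurance.
Seller's account: goods 51880.94 + inland to port 1703.49 + export clearance 216.33 + freight 4792.29 = 58593.05
Buyer's account: insurance 344.12 + destination terminal 352.77 + brokerage 480.23 + duty 9297.81 + delivery 907.94 = 11382.87

Seller's account: CAD 58593.05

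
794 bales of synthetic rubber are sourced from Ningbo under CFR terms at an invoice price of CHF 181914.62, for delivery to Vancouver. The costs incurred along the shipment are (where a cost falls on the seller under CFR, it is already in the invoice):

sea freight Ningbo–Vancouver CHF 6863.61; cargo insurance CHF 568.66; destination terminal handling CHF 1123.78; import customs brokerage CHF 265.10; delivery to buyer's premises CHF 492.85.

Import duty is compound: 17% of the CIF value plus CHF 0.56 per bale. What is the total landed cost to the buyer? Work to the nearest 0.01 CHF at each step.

CFR: the seller pays costs through ocean freight to the destination port, but not insurance.
Already in the invoice (seller's account under CFR): freight — exclude.
CIF value = CFR price + insurance = 181914.62 + 568.66 = 182483.28
Ad valorem component: 182483.28 × 17% = 31022.16
Specific component: 794 × 0.56 = 444.64
Import duty = 31022.16 + 444.64 = 31466.80
Buyer bears: insurance 568.66 + destination terminal 1123.78 + brokerage 265.10 + delivery 492.85 + duty 31466.80 = 33917.19
Landed cost = invoice 181914.62 + 33917.19 = 215831.81

Total landed cost: CHF 215831.81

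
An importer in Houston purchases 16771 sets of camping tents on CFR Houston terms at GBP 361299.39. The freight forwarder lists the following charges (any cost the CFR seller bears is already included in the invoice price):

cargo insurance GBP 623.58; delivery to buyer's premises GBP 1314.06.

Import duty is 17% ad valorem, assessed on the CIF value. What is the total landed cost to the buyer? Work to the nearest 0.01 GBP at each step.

CFR: the seller pays costs through ocean freight to the destination port, but not insurance.
CIF value = CFR price + insurance = 361299.39 + 623.58 = 361922.97
Import duty = 361922.97 × 17% = 61526.90
Buyer bears: insurance 623.58 + delivery 1314.06 + duty 61526.90 = 63464.54
Landed cost = invoice 361299.39 + 63464.54 = 424763.93

Total landed cost: GBP 424763.93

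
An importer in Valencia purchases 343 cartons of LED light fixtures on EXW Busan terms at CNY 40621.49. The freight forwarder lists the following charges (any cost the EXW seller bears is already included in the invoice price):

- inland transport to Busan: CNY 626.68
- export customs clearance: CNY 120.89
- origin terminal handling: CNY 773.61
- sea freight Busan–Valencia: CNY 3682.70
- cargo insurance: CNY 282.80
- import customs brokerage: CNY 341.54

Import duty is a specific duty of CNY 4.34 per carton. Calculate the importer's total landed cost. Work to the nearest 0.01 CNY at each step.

EXW: the seller makes goods available at their premises; the buyer bears all onward costs.
CIF value = EXW price + inland to port + export clearance + origin terminal + freight + insurance = 40621.49 + 626.68 + 120.89 + 773.61 + 3682.70 + 282.80 = 46108.17
Import duty = 343 × 4.34 = 1488.62
Buyer bears: inland to port 626.68 + export clearance 120.89 + origin terminal 773.61 + freight 3682.70 + insurance 282.80 + brokerage 341.54 + duty 1488.62 = 7316.84
Landed cost = invoice 40621.49 + 7316.84 = 47938.33

Total landed cost: CNY 47938.33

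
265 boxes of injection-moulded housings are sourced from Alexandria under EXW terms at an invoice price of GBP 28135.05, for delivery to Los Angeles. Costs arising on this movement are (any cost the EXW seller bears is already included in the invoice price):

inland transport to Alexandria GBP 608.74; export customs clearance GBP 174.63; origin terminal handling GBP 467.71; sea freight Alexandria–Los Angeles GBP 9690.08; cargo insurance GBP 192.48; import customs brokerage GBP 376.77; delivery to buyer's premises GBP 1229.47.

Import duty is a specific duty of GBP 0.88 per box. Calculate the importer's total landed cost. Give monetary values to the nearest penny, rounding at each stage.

EXW: the seller makes goods available at their premises; the buyer bears all onward costs.
CIF value = EXW price + inland to port + export clearance + origin terminal + freight + insurance = 28135.05 + 608.74 + 174.63 + 467.71 + 9690.08 + 192.48 = 39268.69
Import duty = 265 × 0.88 = 233.20
Buyer bears: inland to port 608.74 + export clearance 174.63 + origin terminal 467.71 + freight 9690.08 + insurance 192.48 + brokerage 376.77 + delivery 1229.47 + duty 233.20 = 12973.08
Landed cost = invoice 28135.05 + 12973.08 = 41108.13

Total landed cost: GBP 41108.13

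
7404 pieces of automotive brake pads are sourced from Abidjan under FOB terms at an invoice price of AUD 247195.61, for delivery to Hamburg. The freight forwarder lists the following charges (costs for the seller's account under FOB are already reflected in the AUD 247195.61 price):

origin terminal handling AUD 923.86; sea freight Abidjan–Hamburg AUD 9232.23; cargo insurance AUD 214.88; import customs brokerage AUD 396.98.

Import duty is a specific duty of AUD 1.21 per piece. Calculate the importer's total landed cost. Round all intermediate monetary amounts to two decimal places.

Total landed cost: AUD 265998.54

FOB: the seller bears costs until goods are on board at the origin port; the buyer bears freight, insurance and all costs thereafter.
Already in the invoice (seller's account under FOB): origin terminal — exclude.
CIF value = FOB price + freight + insurance = 247195.61 + 9232.23 + 214.88 = 256642.72
Import duty = 7404 × 1.21 = 8958.84
Buyer bears: freight 9232.23 + insurance 214.88 + brokerage 396.98 + duty 8958.84 = 18802.93
Landed cost = invoice 247195.61 + 18802.93 = 265998.54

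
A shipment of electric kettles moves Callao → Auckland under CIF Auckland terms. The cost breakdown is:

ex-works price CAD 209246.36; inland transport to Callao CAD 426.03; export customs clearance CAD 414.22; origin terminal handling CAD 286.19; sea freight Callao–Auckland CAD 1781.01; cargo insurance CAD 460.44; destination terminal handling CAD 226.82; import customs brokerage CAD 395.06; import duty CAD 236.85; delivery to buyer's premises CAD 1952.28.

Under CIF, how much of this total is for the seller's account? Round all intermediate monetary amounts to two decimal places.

Seller's account: CAD 212614.25

CIF: the seller pays costs through ocean freight and marine insurance to the destination port.
Seller's account: goods 209246.36 + inland to port 426.03 + export clearance 414.22 + origin terminal 286.19 + freight 1781.01 + insurance 460.44 = 212614.25
Buyer's account: destination terminal 226.82 + brokerage 395.06 + duty 236.85 + delivery 1952.28 = 2811.01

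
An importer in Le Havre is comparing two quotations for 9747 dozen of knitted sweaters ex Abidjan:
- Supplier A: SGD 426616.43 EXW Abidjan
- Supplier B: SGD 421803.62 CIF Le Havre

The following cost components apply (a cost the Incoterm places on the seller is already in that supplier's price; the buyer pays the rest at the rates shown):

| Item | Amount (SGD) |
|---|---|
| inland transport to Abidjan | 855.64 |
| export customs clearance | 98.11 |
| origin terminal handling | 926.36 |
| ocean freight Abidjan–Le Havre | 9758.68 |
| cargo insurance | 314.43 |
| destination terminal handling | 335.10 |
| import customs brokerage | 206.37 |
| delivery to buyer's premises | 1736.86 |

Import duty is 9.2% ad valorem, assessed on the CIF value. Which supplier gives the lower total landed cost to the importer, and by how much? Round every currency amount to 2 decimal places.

Supplier A (EXW):
CIF value = EXW price + inland to port + export clearance + origin terminal + freight + insurance = 426616.43 + 855.64 + 98.11 + 926.36 + 9758.68 + 314.43 = 438569.65
Import duty = 438569.65 × 9.2% = 40348.41
Buyer bears (A): 855.64 + 98.11 + 926.36 + 9758.68 + 314.43 + 335.10 + 206.37 + 1736.86 = 14231.55
Landed cost (A) = invoice 426616.43 + 14231.55 + duty 40348.41 = 481196.39
Supplier B (CIF):
The CIF price already equals the CIF value: 421803.62
Import duty = 421803.62 × 9.2% = 38805.93
Buyer bears (B): 335.10 + 206.37 + 1736.86 = 2278.33
Landed cost (B) = invoice 421803.62 + 2278.33 + duty 38805.93 = 462887.88
Difference = |481196.39 − 462887.88| = 18308.51

Supplier B is cheaper by SGD 18308.51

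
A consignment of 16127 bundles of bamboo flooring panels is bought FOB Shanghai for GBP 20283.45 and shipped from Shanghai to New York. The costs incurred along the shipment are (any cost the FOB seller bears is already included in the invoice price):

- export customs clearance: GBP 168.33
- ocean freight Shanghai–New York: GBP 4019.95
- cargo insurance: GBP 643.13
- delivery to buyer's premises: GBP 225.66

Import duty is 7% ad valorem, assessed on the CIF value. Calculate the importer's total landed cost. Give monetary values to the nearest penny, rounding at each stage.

Total landed cost: GBP 26918.45

FOB: the seller bears costs until goods are on board at the origin port; the buyer bears freight, insurance and all costs thereafter.
Already in the invoice (seller's account under FOB): export clearance — exclude.
CIF value = FOB price + freight + insurance = 20283.45 + 4019.95 + 643.13 = 24946.53
Import duty = 24946.53 × 7% = 1746.26
Buyer bears: freight 4019.95 + insurance 643.13 + delivery 225.66 + duty 1746.26 = 6635.00
Landed cost = invoice 20283.45 + 6635.00 = 26918.45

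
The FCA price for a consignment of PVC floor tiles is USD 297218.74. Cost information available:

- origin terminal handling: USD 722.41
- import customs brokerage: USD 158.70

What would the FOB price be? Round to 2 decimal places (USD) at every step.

FOB price: USD 297941.15

Not relevant to the conversion: brokerage — on the buyer under both terms; not part of either seller's price.
From FCA to FOB, the seller additionally bears: origin terminal.
FOB price = 297218.74 + 722.41 = 297941.15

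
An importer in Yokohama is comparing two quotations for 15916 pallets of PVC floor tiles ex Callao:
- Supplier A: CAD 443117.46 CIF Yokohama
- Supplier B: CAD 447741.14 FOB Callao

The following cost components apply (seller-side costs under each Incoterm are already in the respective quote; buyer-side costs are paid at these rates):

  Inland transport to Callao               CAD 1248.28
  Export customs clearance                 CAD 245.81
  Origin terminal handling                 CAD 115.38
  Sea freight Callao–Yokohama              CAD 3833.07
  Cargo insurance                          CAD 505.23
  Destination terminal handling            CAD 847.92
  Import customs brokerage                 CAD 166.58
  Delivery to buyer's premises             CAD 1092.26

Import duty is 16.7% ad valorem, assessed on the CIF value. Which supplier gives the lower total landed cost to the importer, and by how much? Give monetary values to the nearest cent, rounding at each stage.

Supplier A is cheaper by CAD 10458.63

Supplier A (CIF):
The CIF price already equals the CIF value: 443117.46
Import duty = 443117.46 × 16.7% = 74000.62
Buyer bears (A): 847.92 + 166.58 + 1092.26 = 2106.76
Landed cost (A) = invoice 443117.46 + 2106.76 + duty 74000.62 = 519224.84
Supplier B (FOB):
CIF value = FOB price + freight + insurance = 447741.14 + 3833.07 + 505.23 = 452079.44
Import duty = 452079.44 × 16.7% = 75497.27
Buyer bears (B): 3833.07 + 505.23 + 847.92 + 166.58 + 1092.26 = 6445.06
Landed cost (B) = invoice 447741.14 + 6445.06 + duty 75497.27 = 529683.47
Difference = |519224.84 − 529683.47| = 10458.63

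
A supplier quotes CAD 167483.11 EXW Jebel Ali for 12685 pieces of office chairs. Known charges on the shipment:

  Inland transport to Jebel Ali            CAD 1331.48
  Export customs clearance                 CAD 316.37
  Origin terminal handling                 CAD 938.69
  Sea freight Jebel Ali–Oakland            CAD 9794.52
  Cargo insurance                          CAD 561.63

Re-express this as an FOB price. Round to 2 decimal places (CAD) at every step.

FOB price: CAD 170069.65

Not relevant to the conversion: freight, insurance — on the buyer under both terms; not part of either seller's price.
From EXW to FOB, the seller additionally bears: inland to port, export clearance, origin terminal.
FOB price = 167483.11 + 1331.48 + 316.37 + 938.69 = 170069.65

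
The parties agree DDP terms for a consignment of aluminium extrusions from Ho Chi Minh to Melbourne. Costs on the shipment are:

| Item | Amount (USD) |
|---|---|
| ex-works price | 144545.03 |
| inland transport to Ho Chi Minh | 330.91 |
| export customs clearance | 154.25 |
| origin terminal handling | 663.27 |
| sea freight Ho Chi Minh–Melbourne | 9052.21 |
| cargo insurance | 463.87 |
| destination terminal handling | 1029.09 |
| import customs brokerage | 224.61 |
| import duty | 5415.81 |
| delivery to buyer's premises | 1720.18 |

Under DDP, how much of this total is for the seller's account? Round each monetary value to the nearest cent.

Seller's account: USD 163599.23

DDP: the seller bears all costs including import duty.
Seller's account: goods 144545.03 + inland to port 330.91 + export clearance 154.25 + origin terminal 663.27 + freight 9052.21 + insurance 463.87 + destination terminal 1029.09 + brokerage 224.61 + duty 5415.81 + delivery 1720.18 = 163599.23
Buyer's account: 0.00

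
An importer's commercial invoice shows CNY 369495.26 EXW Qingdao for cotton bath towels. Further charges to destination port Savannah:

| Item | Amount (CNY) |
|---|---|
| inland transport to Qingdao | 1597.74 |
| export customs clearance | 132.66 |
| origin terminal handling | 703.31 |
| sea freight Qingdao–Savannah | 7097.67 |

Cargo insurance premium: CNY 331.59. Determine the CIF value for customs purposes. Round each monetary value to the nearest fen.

CIF = EXW price + pre-shipment costs + freight + insurance
CIF = 369495.26 + 1597.74 + 132.66 + 703.31 + 7097.67 + 331.59 = 379358.23

CIF value: CNY 379358.23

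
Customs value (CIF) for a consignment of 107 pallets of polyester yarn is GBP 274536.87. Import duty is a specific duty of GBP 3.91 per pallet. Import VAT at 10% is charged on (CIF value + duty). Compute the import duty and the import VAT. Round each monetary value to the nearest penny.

Import duty: GBP 418.37; import VAT: GBP 27495.52

Import duty = 107 × 3.91 = 418.37
VAT base = CIF + duty = 274536.87 + 418.37 = 274955.24
Import VAT = 274955.24 × 10% = 27495.52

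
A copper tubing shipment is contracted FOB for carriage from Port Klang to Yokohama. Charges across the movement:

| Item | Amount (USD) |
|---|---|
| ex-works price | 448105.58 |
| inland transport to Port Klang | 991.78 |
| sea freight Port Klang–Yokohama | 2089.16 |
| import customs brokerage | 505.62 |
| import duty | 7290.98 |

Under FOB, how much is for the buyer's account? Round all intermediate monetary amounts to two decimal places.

Buyer's account: USD 9885.76

FOB: the seller bears costs until goods are on board at the origin port; the buyer bears freight, insurance and all costs thereafter.
Seller's account: goods 448105.58 + inland to port 991.78 = 449097.36
Buyer's account: freight 2089.16 + brokerage 505.62 + duty 7290.98 = 9885.76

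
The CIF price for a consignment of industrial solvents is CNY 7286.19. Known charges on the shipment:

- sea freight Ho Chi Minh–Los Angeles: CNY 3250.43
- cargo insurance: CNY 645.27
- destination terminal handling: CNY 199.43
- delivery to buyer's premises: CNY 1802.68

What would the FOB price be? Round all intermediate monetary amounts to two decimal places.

Not relevant to the conversion: delivery, destination terminal — on the buyer under both terms; not part of either seller's price.
From CIF to FOB, the seller no longer bears: freight, insurance.
FOB price = 7286.19 − 3250.43 − 645.27 = 3390.49

FOB price: CNY 3390.49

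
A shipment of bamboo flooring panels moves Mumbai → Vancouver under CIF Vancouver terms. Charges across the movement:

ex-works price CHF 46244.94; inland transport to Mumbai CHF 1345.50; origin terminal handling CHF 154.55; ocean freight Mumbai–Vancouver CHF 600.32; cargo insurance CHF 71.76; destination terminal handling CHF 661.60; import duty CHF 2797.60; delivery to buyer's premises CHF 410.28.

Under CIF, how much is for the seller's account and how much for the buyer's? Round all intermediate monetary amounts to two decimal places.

Seller: CHF 48417.07; buyer: CHF 3869.48

CIF: the seller pays costs through ocean freight and marine insurance to the destination port.
Seller's account: goods 46244.94 + inland to port 1345.50 + origin terminal 154.55 + freight 600.32 + insurance 71.76 = 48417.07
Buyer's account: destination terminal 661.60 + duty 2797.60 + delivery 410.28 = 3869.48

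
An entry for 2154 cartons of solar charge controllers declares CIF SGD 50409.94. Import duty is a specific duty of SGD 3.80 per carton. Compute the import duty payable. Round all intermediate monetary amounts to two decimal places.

Import duty = 2154 × 3.80 = 8185.20

Import duty: SGD 8185.20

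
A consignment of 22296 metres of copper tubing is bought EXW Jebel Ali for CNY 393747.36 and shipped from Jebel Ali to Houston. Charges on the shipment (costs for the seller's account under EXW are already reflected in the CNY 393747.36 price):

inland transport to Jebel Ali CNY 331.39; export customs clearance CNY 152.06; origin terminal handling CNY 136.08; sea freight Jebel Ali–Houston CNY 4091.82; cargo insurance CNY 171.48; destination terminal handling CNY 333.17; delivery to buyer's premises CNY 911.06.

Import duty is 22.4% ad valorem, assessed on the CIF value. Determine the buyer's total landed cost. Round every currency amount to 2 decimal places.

EXW: the seller makes goods available at their premises; the buyer bears all onward costs.
CIF value = EXW price + inland to port + export clearance + origin terminal + freight + insurance = 393747.36 + 331.39 + 152.06 + 136.08 + 4091.82 + 171.48 = 398630.19
Import duty = 398630.19 × 22.4% = 89293.16
Buyer bears: inland to port 331.39 + export clearance 152.06 + origin terminal 136.08 + freight 4091.82 + insurance 171.48 + destination terminal 333.17 + delivery 911.06 + duty 89293.16 = 95420.22
Landed cost = invoice 393747.36 + 95420.22 = 489167.58

Total landed cost: CNY 489167.58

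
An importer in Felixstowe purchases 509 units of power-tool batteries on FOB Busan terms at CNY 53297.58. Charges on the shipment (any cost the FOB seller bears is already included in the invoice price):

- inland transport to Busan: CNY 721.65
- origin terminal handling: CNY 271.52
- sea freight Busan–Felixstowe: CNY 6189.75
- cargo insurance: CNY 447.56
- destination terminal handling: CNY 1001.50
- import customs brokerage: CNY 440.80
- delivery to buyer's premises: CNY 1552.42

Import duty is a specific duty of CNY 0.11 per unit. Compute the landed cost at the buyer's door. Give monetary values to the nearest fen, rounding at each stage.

FOB: the seller bears costs until goods are on board at the origin port; the buyer bears freight, insurance and all costs thereafter.
Already in the invoice (seller's account under FOB): inland to port, origin terminal — exclude.
CIF value = FOB price + freight + insurance = 53297.58 + 6189.75 + 447.56 = 59934.89
Import duty = 509 × 0.11 = 55.99
Buyer bears: freight 6189.75 + insurance 447.56 + destination terminal 1001.50 + brokerage 440.80 + delivery 1552.42 + duty 55.99 = 9688.02
Landed cost = invoice 53297.58 + 9688.02 = 62985.60

Total landed cost: CNY 62985.60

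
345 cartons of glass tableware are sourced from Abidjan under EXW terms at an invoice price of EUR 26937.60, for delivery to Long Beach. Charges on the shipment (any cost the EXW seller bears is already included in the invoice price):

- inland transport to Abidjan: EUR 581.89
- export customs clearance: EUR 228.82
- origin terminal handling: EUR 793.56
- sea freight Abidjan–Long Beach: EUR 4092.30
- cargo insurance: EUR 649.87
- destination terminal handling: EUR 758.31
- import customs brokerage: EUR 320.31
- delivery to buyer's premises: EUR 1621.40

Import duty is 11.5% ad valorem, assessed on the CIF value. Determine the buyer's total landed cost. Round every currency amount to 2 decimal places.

Total landed cost: EUR 39811.72

EXW: the seller makes goods available at their premises; the buyer bears all onward costs.
CIF value = EXW price + inland to port + export clearance + origin terminal + freight + insurance = 26937.60 + 581.89 + 228.82 + 793.56 + 4092.30 + 649.87 = 33284.04
Import duty = 33284.04 × 11.5% = 3827.66
Buyer bears: inland to port 581.89 + export clearance 228.82 + origin terminal 793.56 + freight 4092.30 + insurance 649.87 + destination terminal 758.31 + brokerage 320.31 + delivery 1621.40 + duty 3827.66 = 12874.12
Landed cost = invoice 26937.60 + 12874.12 = 39811.72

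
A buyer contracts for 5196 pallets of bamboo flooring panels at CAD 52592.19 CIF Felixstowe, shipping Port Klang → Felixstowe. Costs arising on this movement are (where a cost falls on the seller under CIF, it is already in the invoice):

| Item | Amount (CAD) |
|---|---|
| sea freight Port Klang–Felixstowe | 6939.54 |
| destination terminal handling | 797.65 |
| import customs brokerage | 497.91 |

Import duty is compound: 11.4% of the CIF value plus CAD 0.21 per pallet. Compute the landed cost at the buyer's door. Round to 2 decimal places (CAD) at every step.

Total landed cost: CAD 60974.42

CIF: the seller pays costs through ocean freight and marine insurance to the destination port.
Already in the invoice (seller's account under CIF): freight — exclude.
The CIF price already equals the CIF value: 52592.19
Ad valorem component: 52592.19 × 11.4% = 5995.51
Specific component: 5196 × 0.21 = 1091.16
Import duty = 5995.51 + 1091.16 = 7086.67
Buyer bears: destination terminal 797.65 + brokerage 497.91 + duty 7086.67 = 8382.23
Landed cost = invoice 52592.19 + 8382.23 = 60974.42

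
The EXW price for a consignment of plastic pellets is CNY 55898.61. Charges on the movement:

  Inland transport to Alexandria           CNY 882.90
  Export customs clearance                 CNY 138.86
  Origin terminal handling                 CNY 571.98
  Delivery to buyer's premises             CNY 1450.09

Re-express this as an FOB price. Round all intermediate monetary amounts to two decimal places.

Not relevant to the conversion: delivery — on the buyer under both terms; not part of either seller's price.
From EXW to FOB, the seller additionally bears: inland to port, export clearance, origin terminal.
FOB price = 55898.61 + 882.90 + 138.86 + 571.98 = 57492.35

FOB price: CNY 57492.35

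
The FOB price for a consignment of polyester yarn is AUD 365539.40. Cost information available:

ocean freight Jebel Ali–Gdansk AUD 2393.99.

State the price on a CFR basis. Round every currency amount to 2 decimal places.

CFR price: AUD 367933.39

From FOB to CFR, the seller additionally bears: freight.
CFR price = 365539.40 + 2393.99 = 367933.39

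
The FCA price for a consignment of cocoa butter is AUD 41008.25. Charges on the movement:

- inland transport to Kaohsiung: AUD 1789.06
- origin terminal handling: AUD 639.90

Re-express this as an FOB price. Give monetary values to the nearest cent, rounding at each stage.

FOB price: AUD 41648.15

Not relevant to the conversion: inland to port — on the seller under both FCA and FOB; already in the FCA price and stays in the FOB price.
From FCA to FOB, the seller additionally bears: origin terminal.
FOB price = 41008.25 + 639.90 = 41648.15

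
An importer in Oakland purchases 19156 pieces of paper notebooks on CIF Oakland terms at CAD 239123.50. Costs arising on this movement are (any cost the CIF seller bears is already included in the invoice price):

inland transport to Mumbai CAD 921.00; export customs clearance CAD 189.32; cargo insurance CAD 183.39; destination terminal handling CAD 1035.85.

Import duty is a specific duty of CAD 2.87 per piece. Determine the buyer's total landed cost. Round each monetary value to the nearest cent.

Total landed cost: CAD 295137.07

CIF: the seller pays costs through ocean freight and marine insurance to the destination port.
Already in the invoice (seller's account under CIF): inland to port, export clearance, insurance — exclude.
The CIF price already equals the CIF value: 239123.50
Import duty = 19156 × 2.87 = 54977.72
Buyer bears: destination terminal 1035.85 + duty 54977.72 = 56013.57
Landed cost = invoice 239123.50 + 56013.57 = 295137.07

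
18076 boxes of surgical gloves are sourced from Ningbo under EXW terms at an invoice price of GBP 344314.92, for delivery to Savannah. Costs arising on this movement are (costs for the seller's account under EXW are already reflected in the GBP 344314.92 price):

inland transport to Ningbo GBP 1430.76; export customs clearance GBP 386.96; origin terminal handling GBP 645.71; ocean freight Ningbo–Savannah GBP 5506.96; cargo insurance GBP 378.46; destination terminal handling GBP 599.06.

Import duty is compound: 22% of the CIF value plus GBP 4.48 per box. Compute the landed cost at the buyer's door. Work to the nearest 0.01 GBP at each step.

EXW: the seller makes goods available at their premises; the buyer bears all onward costs.
CIF value = EXW price + inland to port + export clearance + origin terminal + freight + insurance = 344314.92 + 1430.76 + 386.96 + 645.71 + 5506.96 + 378.46 = 352663.77
Ad valorem component: 352663.77 × 22% = 77586.03
Specific component: 18076 × 4.48 = 80980.48
Import duty = 77586.03 + 80980.48 = 158566.51
Buyer bears: inland to port 1430.76 + export clearance 386.96 + origin terminal 645.71 + freight 5506.96 + insurance 378.46 + destination terminal 599.06 + duty 158566.51 = 167514.42
Landed cost = invoice 344314.92 + 167514.42 = 511829.34

Total landed cost: GBP 511829.34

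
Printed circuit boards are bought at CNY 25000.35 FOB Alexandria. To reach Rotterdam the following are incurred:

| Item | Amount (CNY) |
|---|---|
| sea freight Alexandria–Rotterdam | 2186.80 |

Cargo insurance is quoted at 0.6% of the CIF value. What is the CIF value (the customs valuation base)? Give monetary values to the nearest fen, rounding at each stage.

CIF value: CNY 27351.26

Let C be the CIF value. C = FOB price + freight + 0.6% × C
C − 0.6% × C = 25000.35 + 2186.80
0.994 × C = 27187.15
C = 27187.15 / 0.994 = 27351.26
Insurance premium = 0.6% × 27351.26 = 164.11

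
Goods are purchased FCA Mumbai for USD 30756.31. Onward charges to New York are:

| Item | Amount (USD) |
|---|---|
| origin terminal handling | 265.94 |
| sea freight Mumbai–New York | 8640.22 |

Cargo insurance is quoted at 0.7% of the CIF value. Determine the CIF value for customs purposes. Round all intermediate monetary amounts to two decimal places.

CIF value: USD 39942.06

Let C be the CIF value. C = FCA price + pre-shipment costs + freight + 0.7% × C
C − 0.7% × C = 30756.31 + 265.94 + 8640.22
0.993 × C = 39662.47
C = 39662.47 / 0.993 = 39942.06
Insurance premium = 0.7% × 39942.06 = 279.59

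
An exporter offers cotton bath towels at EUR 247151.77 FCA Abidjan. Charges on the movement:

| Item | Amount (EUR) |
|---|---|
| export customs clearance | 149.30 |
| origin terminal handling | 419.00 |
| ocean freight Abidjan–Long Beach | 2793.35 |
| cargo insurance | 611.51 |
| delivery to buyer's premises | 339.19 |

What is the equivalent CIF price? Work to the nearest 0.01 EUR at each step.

Not relevant to the conversion: export clearance — on the seller under both FCA and CIF; already in the FCA price and stays in the CIF price. delivery — on the buyer under both terms; not part of either seller's price.
From FCA to CIF, the seller additionally bears: origin terminal, freight, insurance.
CIF price = 247151.77 + 419.00 + 2793.35 + 611.51 = 250975.63

CIF price: EUR 250975.63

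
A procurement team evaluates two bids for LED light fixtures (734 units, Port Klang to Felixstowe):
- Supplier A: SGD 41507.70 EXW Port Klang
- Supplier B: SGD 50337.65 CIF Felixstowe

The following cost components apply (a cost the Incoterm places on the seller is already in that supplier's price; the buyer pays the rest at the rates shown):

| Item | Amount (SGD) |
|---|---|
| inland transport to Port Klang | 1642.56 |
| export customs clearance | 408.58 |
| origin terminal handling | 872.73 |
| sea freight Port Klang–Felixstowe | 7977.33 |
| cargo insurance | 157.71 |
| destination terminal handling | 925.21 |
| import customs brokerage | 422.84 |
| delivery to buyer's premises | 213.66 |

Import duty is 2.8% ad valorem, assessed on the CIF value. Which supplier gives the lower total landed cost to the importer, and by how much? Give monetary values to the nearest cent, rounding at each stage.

Supplier A (EXW):
CIF value = EXW price + inland to port + export clearance + origin terminal + freight + insurance = 41507.70 + 1642.56 + 408.58 + 872.73 + 7977.33 + 157.71 = 52566.61
Import duty = 52566.61 × 2.8% = 1471.87
Buyer bears (A): 1642.56 + 408.58 + 872.73 + 7977.33 + 157.71 + 925.21 + 422.84 + 213.66 = 12620.62
Landed cost (A) = invoice 41507.70 + 12620.62 + duty 1471.87 = 55600.19
Supplier B (CIF):
The CIF price already equals the CIF value: 50337.65
Import duty = 50337.65 × 2.8% = 1409.45
Buyer bears (B): 925.21 + 422.84 + 213.66 = 1561.71
Landed cost (B) = invoice 50337.65 + 1561.71 + duty 1409.45 = 53308.81
Difference = |55600.19 − 53308.81| = 2291.38

Supplier B is cheaper by SGD 2291.38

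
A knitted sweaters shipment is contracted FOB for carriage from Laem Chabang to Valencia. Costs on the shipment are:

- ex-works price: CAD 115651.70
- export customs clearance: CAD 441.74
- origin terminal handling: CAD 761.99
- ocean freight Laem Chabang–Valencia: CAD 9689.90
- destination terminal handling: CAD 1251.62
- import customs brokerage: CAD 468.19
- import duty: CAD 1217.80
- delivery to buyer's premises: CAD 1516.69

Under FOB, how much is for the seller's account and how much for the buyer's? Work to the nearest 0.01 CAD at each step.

Seller: CAD 116855.43; buyer: CAD 14144.20

FOB: the seller bears costs until goods are on board at the origin port; the buyer bears freight, insurance and all costs thereafter.
Seller's account: goods 115651.70 + export clearance 441.74 + origin terminal 761.99 = 116855.43
Buyer's account: freight 9689.90 + destination terminal 1251.62 + brokerage 468.19 + duty 1217.80 + delivery 1516.69 = 14144.20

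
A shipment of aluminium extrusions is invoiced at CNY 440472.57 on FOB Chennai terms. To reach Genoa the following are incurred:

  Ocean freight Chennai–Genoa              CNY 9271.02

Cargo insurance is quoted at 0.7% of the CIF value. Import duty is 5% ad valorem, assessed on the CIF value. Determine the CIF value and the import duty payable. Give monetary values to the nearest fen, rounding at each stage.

CIF value: CNY 452913.99; import duty: CNY 22645.70

Let C be the CIF value. C = FOB price + freight + 0.7% × C
C − 0.7% × C = 440472.57 + 9271.02
0.993 × C = 449743.59
C = 449743.59 / 0.993 = 452913.99
Insurance premium = 0.7% × 452913.99 = 3170.40
Import duty = 452913.99 × 5% = 22645.70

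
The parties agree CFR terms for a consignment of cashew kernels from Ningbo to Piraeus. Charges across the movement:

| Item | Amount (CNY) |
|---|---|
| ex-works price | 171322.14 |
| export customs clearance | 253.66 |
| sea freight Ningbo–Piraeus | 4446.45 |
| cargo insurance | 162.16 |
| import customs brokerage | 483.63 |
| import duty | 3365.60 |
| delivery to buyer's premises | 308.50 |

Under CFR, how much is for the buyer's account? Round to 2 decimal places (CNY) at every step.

CFR: the seller pays costs through ocean freight to the destination port, but not insurance.
Seller's account: goods 171322.14 + export clearance 253.66 + freight 4446.45 = 176022.25
Buyer's account: insurance 162.16 + brokerage 483.63 + duty 3365.60 + delivery 308.50 = 4319.89

Buyer's account: CNY 4319.89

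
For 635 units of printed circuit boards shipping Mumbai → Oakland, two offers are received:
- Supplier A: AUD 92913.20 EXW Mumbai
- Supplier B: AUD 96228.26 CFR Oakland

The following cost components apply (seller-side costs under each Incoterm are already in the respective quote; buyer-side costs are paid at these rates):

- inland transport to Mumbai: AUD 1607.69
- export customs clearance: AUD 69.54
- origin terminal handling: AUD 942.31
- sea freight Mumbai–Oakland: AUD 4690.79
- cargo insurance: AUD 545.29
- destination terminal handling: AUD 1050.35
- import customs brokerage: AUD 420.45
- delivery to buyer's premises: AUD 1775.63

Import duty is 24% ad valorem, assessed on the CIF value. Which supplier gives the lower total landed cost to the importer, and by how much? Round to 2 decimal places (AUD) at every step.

Supplier A (EXW):
CIF value = EXW price + inland to port + export clearance + origin terminal + freight + insurance = 92913.20 + 1607.69 + 69.54 + 942.31 + 4690.79 + 545.29 = 100768.82
Import duty = 100768.82 × 24% = 24184.52
Buyer bears (A): 1607.69 + 69.54 + 942.31 + 4690.79 + 545.29 + 1050.35 + 420.45 + 1775.63 = 11102.05
Landed cost (A) = invoice 92913.20 + 11102.05 + duty 24184.52 = 128199.77
Supplier B (CFR):
CIF value = CFR price + insurance = 96228.26 + 545.29 = 96773.55
Import duty = 96773.55 × 24% = 23225.65
Buyer bears (B): 545.29 + 1050.35 + 420.45 + 1775.63 = 3791.72
Landed cost (B) = invoice 96228.26 + 3791.72 + duty 23225.65 = 123245.63
Difference = |128199.77 − 123245.63| = 4954.14

Supplier B is cheaper by AUD 4954.14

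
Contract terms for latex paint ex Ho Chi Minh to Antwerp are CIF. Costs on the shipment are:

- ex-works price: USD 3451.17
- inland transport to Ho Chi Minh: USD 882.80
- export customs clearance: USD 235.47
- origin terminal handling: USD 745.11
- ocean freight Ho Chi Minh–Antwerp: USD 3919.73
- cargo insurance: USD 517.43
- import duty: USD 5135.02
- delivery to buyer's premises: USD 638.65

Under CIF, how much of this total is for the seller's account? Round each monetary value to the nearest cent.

CIF: the seller pays costs through ocean freight and marine insurance to the destination port.
Seller's account: goods 3451.17 + inland to port 882.80 + export clearance 235.47 + origin terminal 745.11 + freight 3919.73 + insurance 517.43 = 9751.71
Buyer's account: duty 5135.02 + delivery 638.65 = 5773.67

Seller's account: USD 9751.71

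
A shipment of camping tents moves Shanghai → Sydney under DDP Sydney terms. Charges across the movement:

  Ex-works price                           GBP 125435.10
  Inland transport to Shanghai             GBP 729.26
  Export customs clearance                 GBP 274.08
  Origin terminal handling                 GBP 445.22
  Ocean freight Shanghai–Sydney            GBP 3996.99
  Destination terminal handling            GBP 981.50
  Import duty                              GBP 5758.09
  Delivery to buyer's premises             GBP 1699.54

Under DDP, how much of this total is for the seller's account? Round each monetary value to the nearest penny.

Seller's account: GBP 139319.78

DDP: the seller bears all costs including import duty.
Seller's account: goods 125435.10 + inland to port 729.26 + export clearance 274.08 + origin terminal 445.22 + freight 3996.99 + destination terminal 981.50 + duty 5758.09 + delivery 1699.54 = 139319.78
Buyer's account: 0.00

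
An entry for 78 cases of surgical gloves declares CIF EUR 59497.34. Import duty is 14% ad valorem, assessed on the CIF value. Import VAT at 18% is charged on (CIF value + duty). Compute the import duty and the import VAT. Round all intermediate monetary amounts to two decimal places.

Import duty: EUR 8329.63; import VAT: EUR 12208.85

Import duty = 59497.34 × 14% = 8329.63
VAT base = CIF + duty = 59497.34 + 8329.63 = 67826.97
Import VAT = 67826.97 × 18% = 12208.85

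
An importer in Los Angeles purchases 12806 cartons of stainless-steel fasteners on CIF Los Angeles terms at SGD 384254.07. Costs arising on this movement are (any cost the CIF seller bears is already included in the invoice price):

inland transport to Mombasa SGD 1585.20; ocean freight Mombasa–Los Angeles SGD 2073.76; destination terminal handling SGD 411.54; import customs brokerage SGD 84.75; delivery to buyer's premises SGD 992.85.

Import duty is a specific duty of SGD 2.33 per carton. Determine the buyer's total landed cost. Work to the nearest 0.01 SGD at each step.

CIF: the seller pays costs through ocean freight and marine insurance to the destination port.
Already in the invoice (seller's account under CIF): inland to port, freight — exclude.
The CIF price already equals the CIF value: 384254.07
Import duty = 12806 × 2.33 = 29837.98
Buyer bears: destination terminal 411.54 + brokerage 84.75 + delivery 992.85 + duty 29837.98 = 31327.12
Landed cost = invoice 384254.07 + 31327.12 = 415581.19

Total landed cost: SGD 415581.19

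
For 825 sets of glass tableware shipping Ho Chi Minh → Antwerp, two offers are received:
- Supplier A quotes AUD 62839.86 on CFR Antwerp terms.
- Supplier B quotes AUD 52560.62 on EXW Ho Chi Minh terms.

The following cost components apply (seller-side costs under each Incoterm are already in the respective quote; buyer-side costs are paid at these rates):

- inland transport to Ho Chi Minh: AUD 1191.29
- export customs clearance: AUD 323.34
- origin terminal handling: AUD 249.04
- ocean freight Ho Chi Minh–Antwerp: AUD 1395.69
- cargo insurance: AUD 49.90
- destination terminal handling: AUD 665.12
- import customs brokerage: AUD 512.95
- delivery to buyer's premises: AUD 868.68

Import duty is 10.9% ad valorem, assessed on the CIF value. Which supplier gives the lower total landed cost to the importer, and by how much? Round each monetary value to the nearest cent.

Supplier A (CFR):
CIF value = CFR price + insurance = 62839.86 + 49.90 = 62889.76
Import duty = 62889.76 × 10.9% = 6854.98
Buyer bears (A): 49.90 + 665.12 + 512.95 + 868.68 = 2096.65
Landed cost (A) = invoice 62839.86 + 2096.65 + duty 6854.98 = 71791.49
Supplier B (EXW):
CIF value = EXW price + inland to port + export clearance + origin terminal + freight + insurance = 52560.62 + 1191.29 + 323.34 + 249.04 + 1395.69 + 49.90 = 55769.88
Import duty = 55769.88 × 10.9% = 6078.92
Buyer bears (B): 1191.29 + 323.34 + 249.04 + 1395.69 + 49.90 + 665.12 + 512.95 + 868.68 = 5256.01
Landed cost (B) = invoice 52560.62 + 5256.01 + duty 6078.92 = 63895.55
Difference = |71791.49 − 63895.55| = 7895.94

Supplier B is cheaper by AUD 7895.94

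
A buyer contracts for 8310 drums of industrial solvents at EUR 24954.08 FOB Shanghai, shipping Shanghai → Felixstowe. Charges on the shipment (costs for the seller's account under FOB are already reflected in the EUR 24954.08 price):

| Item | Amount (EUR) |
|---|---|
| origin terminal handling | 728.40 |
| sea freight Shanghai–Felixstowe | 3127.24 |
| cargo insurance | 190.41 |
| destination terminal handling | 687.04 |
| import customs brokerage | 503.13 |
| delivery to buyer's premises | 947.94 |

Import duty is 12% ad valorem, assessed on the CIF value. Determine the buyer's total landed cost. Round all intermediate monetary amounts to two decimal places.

FOB: the seller bears costs until goods are on board at the origin port; the buyer bears freight, insurance and all costs thereafter.
Already in the invoice (seller's account under FOB): origin terminal — exclude.
CIF value = FOB price + freight + insurance = 24954.08 + 3127.24 + 190.41 = 28271.73
Import duty = 28271.73 × 12% = 3392.61
Buyer bears: freight 3127.24 + insurance 190.41 + destination terminal 687.04 + brokerage 503.13 + delivery 947.94 + duty 3392.61 = 8848.37
Landed cost = invoice 24954.08 + 8848.37 = 33802.45

Total landed cost: EUR 33802.45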